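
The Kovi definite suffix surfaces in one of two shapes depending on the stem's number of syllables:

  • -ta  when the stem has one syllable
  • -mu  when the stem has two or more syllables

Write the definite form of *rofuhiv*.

With 3 syllables, *rofuhiv* takes -mu → *rofuhivmu*.

rofuhivmu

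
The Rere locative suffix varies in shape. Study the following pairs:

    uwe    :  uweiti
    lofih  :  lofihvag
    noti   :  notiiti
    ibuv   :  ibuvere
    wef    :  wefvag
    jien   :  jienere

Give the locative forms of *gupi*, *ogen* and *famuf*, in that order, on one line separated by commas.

The alternation tracks the final sound of the stem — -vag when the stem ends in a voiceless consonant (*lofih*, *wef*); -ere when the stem ends in a voiced consonant (*ibuv*, *jien*); -iti when the stem ends in a vowel (*uwe*, *noti*).
The final sound of *gupi* is /i/, which is a vowel, so the suffix is -iti, giving *gupiiti*.
*ogen*: final sound = /n/, a voiced consonant → -ere → *ogenere*.
*famuf*: final sound = /f/, a voiceless consonant → -vag → *famufvag*.

gupiiti, ogenere, famufvag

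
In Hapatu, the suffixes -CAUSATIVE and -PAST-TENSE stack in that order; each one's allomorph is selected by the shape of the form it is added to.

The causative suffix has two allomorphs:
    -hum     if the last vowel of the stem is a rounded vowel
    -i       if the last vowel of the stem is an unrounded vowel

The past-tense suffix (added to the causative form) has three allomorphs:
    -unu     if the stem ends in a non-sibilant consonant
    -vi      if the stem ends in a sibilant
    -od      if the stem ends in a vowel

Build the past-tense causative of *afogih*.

afogihiod

The last vowel of *afogih* is /i/, which is an unrounded vowel, so the causative suffix is -i, giving *afogihi*.
The causative form *afogihi* — final sound /i/ (a vowel) → -od → *afogihiod*.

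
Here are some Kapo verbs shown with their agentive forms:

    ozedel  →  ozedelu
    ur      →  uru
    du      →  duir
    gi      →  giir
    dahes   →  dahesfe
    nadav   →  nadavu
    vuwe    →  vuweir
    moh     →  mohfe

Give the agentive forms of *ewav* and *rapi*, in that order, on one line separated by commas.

Looking at the final sound of each stem: -fe when the stem ends in a voiceless consonant (*dahes*, *moh*); -u when the stem ends in a voiced consonant (*ozedel*, *ur*, *nadav*); -ir when the stem ends in a vowel (*du*, *gi*, *vuwe*).
Since the final sound of *ewav* is /v/ (a voiced consonant), it takes -u, giving *ewavu*.
Since the final sound of *rapi* is /i/ (a vowel), it takes -ir, giving *rapiir*.

ewavu, rapiir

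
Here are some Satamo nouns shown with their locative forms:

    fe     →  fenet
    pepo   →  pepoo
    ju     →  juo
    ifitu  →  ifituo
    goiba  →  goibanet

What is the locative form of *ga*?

ganet

Looking at the last vowel of each stem: -o when the last vowel of the stem is a rounded vowel (*pepo*, *ju*, *ifitu*); -net when the last vowel of the stem is an unrounded vowel (*fe*, *goiba*).
*ga*: last vowel = /a/, an unrounded vowel → -net → *ganet*.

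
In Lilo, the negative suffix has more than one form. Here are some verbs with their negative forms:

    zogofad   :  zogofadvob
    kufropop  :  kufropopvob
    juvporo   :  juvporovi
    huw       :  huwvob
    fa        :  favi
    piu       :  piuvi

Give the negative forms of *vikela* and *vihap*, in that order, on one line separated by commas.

vikelavi, vihapvob

Looking at the final sound of each stem: -vob when the stem ends in a consonant (*zogofad*, *kufropop*, *huw*); -vi when the stem ends in a vowel (*juvporo*, *fa*, *piu*).
The final sound of *vikela* is /a/, which is a vowel, so the suffix is -vi, giving *vikelavi*.
Since the final sound of *vihap* is /p/ (a consonant), it takes -vob, giving *vihapvob*.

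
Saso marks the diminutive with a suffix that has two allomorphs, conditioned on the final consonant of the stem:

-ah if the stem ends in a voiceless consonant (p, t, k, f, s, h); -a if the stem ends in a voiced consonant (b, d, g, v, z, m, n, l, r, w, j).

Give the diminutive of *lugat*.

The final consonant of *lugat* is /t/, which is voiceless, so the suffix is -ah, giving *lugatah*.

lugatah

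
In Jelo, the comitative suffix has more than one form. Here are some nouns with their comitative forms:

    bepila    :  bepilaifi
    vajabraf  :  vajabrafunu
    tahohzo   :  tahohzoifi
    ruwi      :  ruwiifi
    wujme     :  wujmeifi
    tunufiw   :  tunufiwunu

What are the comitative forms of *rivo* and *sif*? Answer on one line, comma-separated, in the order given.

The alternation tracks the final sound of the stem — -unu when the stem ends in a consonant (*vajabraf*, *tunufiw*); -ifi when the stem ends in a vowel (*bepila*, *tahohzo*, *ruwi*, *wujme*).
*rivo* — final sound /o/ (a vowel) → -ifi → *rivoifi*.
*sif*: final sound = /f/, a consonant → -unu → *sifunu*.

rivoifi, sifunu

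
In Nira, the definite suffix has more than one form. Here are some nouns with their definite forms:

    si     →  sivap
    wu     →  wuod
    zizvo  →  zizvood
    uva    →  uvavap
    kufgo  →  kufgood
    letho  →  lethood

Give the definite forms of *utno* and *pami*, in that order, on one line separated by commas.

The suffix is conditioned by the last vowel: -od when the last vowel of the stem is a rounded vowel (*wu*, *zizvo*, *kufgo*, *letho*); -vap when the last vowel of the stem is an unrounded vowel (*si*, *uva*).
The last vowel of *utno* is /o/, which is a rounded vowel, so the suffix is -od, giving *utnood*.
Since the last vowel of *pami* is /i/ (an unrounded vowel), it takes -vap, giving *pamivap*.

utnood, pamivap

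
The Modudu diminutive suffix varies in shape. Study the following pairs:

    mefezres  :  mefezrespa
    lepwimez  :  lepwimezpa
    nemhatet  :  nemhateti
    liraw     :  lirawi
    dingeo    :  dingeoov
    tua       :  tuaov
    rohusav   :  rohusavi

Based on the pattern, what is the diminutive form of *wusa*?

Looking at the final sound of each stem: -pa when the stem ends in a sibilant (*mefezres*, *lepwimez*); -i when the stem ends in a non-sibilant consonant (*nemhatet*, *liraw*, *rohusav*); -ov when the stem ends in a vowel (*dingeo*, *tua*).
*wusa* — final sound /a/ (a vowel) → -ov → *wusaov*.

wusaov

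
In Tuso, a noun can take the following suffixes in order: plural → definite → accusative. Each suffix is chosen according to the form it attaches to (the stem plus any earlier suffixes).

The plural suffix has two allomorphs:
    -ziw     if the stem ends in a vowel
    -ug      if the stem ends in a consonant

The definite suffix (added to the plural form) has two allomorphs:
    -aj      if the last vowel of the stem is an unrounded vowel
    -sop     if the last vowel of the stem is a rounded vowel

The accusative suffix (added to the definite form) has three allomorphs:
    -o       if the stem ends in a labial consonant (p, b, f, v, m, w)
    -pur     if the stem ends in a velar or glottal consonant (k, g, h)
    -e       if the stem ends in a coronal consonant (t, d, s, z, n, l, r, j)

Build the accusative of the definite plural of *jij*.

*jij* — final sound /j/ (a consonant) → -ug → *jijug*.
Since the last vowel of the plural form *jijug* is /u/ (a rounded vowel), it takes -sop, giving *jijugsop*.
The definite form *jijugsop*: final consonant = /p/, labial → -o → *jijugsopo*.

jijugsopo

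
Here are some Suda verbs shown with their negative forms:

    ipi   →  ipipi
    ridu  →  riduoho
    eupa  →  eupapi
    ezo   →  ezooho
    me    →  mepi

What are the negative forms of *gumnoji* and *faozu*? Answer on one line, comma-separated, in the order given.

Looking at the last vowel of each stem: -oho when the last vowel of the stem is a rounded vowel (*ridu*, *ezo*); -pi when the last vowel of the stem is an unrounded vowel (*ipi*, *eupa*, *me*).
The last vowel of *gumnoji* is /i/, which is an unrounded vowel, so the suffix is -pi, giving *gumnojipi*.
Since the last vowel of *faozu* is /u/ (a rounded vowel), it takes -oho, giving *faozuoho*.

gumnojipi, faozuoho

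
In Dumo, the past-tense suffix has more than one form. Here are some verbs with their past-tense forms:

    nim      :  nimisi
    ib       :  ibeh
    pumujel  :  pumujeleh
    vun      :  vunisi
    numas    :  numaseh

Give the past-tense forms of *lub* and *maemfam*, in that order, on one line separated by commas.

The alternation tracks the final consonant of the stem — -isi when the stem ends in a nasal (*nim*, *vun*); -eh when the stem ends in a non-nasal consonant (*ib*, *pumujel*, *numas*).
*lub* — final consonant /b/ (non-nasal) → -eh → *lubeh*.
*maemfam*: final consonant = /m/, a nasal → -isi → *maemfamisi*.

lubeh, maemfamisi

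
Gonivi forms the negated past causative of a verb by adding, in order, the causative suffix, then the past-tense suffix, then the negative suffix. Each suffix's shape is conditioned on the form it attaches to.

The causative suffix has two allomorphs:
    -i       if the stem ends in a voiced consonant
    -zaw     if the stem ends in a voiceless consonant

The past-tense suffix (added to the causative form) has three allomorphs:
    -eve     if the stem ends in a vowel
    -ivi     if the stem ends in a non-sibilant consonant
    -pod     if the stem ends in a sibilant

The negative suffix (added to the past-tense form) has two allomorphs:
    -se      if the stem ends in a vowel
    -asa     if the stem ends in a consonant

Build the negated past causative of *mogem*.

Since the final consonant of *mogem* is /m/ (voiced), it takes -i, giving *mogemi*.
The final sound of the causative form *mogemi* is /i/, which is a vowel, so the past-tense suffix is -eve, giving *mogemieve*.
Since the final sound of the past-tense form *mogemieve* is /e/ (a vowel), it takes -se, giving *mogemievese*.

mogemievese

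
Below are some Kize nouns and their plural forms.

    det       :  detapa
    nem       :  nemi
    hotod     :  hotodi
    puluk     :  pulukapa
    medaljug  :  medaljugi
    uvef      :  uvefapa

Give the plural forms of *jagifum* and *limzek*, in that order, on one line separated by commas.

Looking at the final consonant of each stem: -apa when the stem ends in a voiceless consonant (*det*, *puluk*, *uvef*); -i when the stem ends in a voiced consonant (*nem*, *hotod*, *medaljug*).
*jagifum* — final consonant /m/ (voiced) → -i → *jagifumi*.
*limzek* — final consonant /k/ (voiceless) → -apa → *limzekapa*.

jagifumi, limzekapa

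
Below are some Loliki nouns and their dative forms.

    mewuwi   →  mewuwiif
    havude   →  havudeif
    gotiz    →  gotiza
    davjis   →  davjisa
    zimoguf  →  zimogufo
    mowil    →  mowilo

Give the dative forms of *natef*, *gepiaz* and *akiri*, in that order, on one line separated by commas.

Looking at the final sound of each stem: -a when the stem ends in a sibilant (*gotiz*, *davjis*); -o when the stem ends in a non-sibilant consonant (*zimoguf*, *mowil*); -if when the stem ends in a vowel (*mewuwi*, *havude*).
Since the final sound of *natef* is /f/ (a non-sibilant consonant), it takes -o, giving *natefo*.
Since the final sound of *gepiaz* is /z/ (a sibilant), it takes -a, giving *gepiaza*.
*akiri* — final sound /i/ (a vowel) → -if → *akiriif*.

natefo, gepiaza, akiriif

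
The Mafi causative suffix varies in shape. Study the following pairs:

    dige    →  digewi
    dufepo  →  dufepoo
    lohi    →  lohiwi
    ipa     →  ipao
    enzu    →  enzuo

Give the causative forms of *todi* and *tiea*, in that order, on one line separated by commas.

The alternation tracks the last vowel of the stem — -wi when the last vowel of the stem is a front vowel (*dige*, *lohi*); -o when the last vowel of the stem is a back vowel (*dufepo*, *ipa*, *enzu*).
The last vowel of *todi* is /i/, which is a front vowel, so the suffix is -wi, giving *todiwi*.
Since the last vowel of *tiea* is /a/ (a back vowel), it takes -o, giving *tieao*.

todiwi, tieao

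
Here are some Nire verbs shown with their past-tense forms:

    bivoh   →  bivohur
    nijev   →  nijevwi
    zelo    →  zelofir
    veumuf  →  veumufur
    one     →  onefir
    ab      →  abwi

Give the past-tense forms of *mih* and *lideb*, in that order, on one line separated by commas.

Looking at the final sound of each stem: -ur when the stem ends in a voiceless consonant (*bivoh*, *veumuf*); -wi when the stem ends in a voiced consonant (*nijev*, *ab*); -fir when the stem ends in a vowel (*zelo*, *one*).
The final sound of *mih* is /h/, which is a voiceless consonant, so the suffix is -ur, giving *mihur*.
The final sound of *lideb* is /b/, which is a voiced consonant, so the suffix is -wi, giving *lidebwi*.

mihur, lidebwi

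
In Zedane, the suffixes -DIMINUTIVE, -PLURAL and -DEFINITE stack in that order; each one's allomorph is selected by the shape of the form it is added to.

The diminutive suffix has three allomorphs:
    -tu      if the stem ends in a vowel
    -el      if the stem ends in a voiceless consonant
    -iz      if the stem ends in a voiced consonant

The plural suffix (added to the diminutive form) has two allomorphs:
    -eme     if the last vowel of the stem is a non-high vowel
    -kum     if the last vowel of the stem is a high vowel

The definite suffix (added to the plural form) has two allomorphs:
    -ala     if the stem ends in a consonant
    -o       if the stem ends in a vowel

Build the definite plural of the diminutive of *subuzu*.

Since the final sound of *subuzu* is /u/ (a vowel), it takes -tu, giving *subuzutu*.
The last vowel of the diminutive form *subuzutu* is /u/, which is a high vowel, so the plural suffix is -kum, giving *subuzutukum*.
Since the final sound of the plural form *subuzutukum* is /m/ (a consonant), it takes -ala, giving *subuzutukumala*.

subuzutukumala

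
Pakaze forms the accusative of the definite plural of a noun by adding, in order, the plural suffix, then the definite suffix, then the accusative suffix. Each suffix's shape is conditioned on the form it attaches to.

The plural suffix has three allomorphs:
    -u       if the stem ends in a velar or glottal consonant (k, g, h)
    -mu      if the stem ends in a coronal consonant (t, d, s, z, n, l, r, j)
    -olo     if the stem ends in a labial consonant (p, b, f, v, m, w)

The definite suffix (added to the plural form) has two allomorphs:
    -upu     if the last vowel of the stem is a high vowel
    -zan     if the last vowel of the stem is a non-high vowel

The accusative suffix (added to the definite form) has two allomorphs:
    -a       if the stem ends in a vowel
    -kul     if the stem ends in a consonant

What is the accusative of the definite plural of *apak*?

apakuupua

Since the final consonant of *apak* is /k/ (velar/glottal), it takes -u, giving *apaku*.
The plural form *apaku* — last vowel /u/ (a high vowel) → -upu → *apakuupu*.
The final sound of the definite form *apakuupu* is /u/, which is a vowel, so the accusative suffix is -a, giving *apakuupua*.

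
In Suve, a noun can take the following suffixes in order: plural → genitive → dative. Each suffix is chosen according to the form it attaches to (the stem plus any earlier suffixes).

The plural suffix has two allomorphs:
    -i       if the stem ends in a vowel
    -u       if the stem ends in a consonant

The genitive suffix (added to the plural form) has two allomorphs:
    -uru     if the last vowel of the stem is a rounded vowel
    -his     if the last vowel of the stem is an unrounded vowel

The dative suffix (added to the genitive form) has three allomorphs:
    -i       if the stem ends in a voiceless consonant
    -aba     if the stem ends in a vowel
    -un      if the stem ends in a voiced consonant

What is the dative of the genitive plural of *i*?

iihisi

Since the final sound of *i* is /i/ (a vowel), it takes -i, giving *ii*.
The plural form *ii* — last vowel /i/ (an unrounded vowel) → -his → *iihis*.
The genitive form *iihis*: final sound = /s/, a voiceless consonant → -i → *iihisi*.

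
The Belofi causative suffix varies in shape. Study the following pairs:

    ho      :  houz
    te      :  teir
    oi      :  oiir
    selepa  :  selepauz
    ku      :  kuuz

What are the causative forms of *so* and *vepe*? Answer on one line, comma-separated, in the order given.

souz, vepeir

The suffix is conditioned by the last vowel: -ir when the last vowel of the stem is a front vowel (*te*, *oi*); -uz when the last vowel of the stem is a back vowel (*ho*, *selepa*, *ku*).
*so*: last vowel = /o/, a back vowel → -uz → *souz*.
*vepe* — last vowel /e/ (a front vowel) → -ir → *vepeir*.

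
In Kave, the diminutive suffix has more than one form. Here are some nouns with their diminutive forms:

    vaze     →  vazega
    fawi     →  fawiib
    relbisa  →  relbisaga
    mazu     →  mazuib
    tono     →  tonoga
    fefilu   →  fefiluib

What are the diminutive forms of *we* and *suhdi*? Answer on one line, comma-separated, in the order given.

The alternation tracks the last vowel of the stem — -ib when the last vowel of the stem is a high vowel (*fawi*, *mazu*, *fefilu*); -ga when the last vowel of the stem is a non-high vowel (*vaze*, *relbisa*, *tono*).
*we* — last vowel /e/ (a non-high vowel) → -ga → *wega*.
*suhdi* — last vowel /i/ (a high vowel) → -ib → *suhdiib*.

wega, suhdiib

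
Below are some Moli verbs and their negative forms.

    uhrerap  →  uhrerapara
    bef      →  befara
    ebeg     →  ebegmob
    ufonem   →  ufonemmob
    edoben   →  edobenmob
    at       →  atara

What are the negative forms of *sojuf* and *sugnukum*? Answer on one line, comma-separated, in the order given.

The suffix is conditioned by the final consonant: -ara when the stem ends in a voiceless consonant (*uhrerap*, *bef*, *at*); -mob when the stem ends in a voiced consonant (*ebeg*, *ufonem*, *edoben*).
*sojuf*: final consonant = /f/, voiceless → -ara → *sojufara*.
*sugnukum*: final consonant = /m/, voiced → -mob → *sugnukummob*.

sojufara, sugnukummob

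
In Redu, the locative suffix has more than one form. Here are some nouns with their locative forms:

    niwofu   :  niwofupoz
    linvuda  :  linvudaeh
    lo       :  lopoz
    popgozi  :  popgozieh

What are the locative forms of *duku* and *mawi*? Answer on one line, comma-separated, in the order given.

Looking at the last vowel of each stem: -poz when the last vowel of the stem is a rounded vowel (*niwofu*, *lo*); -eh when the last vowel of the stem is an unrounded vowel (*linvuda*, *popgozi*).
The last vowel of *duku* is /u/, which is a rounded vowel, so the suffix is -poz, giving *dukupoz*.
The last vowel of *mawi* is /i/, which is an unrounded vowel, so the suffix is -eh, giving *mawieh*.

dukupoz, mawieh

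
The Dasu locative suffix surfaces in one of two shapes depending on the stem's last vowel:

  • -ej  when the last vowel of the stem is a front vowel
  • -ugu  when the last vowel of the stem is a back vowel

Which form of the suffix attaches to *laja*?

Since the last vowel of *laja* is /a/ (a back vowel), it takes -ugu.

-ugu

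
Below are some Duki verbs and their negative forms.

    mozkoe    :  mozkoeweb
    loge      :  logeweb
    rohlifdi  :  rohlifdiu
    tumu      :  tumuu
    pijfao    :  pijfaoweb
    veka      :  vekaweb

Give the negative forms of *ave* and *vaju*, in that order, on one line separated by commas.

The pattern is height harmony: -u when the last vowel of the stem is a high vowel (*rohlifdi*, *tumu*); -web when the last vowel of the stem is a non-high vowel (*mozkoe*, *loge*, *pijfao*, *veka*).
*ave* — last vowel /e/ (a non-high vowel) → -web → *aveweb*.
*vaju*: last vowel = /u/, a high vowel → -u → *vajuu*.

aveweb, vajuu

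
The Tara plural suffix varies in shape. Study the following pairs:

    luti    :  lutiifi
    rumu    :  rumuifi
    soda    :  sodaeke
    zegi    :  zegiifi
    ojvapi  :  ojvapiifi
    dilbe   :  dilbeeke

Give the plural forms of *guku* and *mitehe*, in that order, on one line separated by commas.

The pattern is height harmony: -ifi when the last vowel of the stem is a high vowel (*luti*, *rumu*, *zegi*, *ojvapi*); -eke when the last vowel of the stem is a non-high vowel (*soda*, *dilbe*).
*guku*: last vowel = /u/, a high vowel → -ifi → *gukuifi*.
*mitehe*: last vowel = /e/, a non-high vowel → -eke → *miteheeke*.

gukuifi, miteheeke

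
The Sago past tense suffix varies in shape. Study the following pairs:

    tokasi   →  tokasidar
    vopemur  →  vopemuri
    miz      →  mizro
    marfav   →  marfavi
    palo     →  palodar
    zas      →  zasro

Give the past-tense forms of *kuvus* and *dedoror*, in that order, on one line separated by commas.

Looking at the final sound of each stem: -ro when the stem ends in a sibilant (*miz*, *zas*); -i when the stem ends in a non-sibilant consonant (*vopemur*, *marfav*); -dar when the stem ends in a vowel (*tokasi*, *palo*).
*kuvus* — final sound /s/ (a sibilant) → -ro → *kuvusro*.
The final sound of *dedoror* is /r/, which is a non-sibilant consonant, so the suffix is -i, giving *dedorori*.

kuvusro, dedorori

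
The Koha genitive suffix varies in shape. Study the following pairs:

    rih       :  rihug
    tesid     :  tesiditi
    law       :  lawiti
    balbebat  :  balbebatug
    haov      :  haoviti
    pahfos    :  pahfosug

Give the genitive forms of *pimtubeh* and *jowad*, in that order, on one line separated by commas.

The suffix is conditioned by the final consonant: -ug when the stem ends in a voiceless consonant (*rih*, *balbebat*, *pahfos*); -iti when the stem ends in a voiced consonant (*tesid*, *law*, *haov*).
*pimtubeh*: final consonant = /h/, voiceless → -ug → *pimtubehug*.
*jowad* — final consonant /d/ (voiced) → -iti → *jowaditi*.

pimtubehug, jowaditi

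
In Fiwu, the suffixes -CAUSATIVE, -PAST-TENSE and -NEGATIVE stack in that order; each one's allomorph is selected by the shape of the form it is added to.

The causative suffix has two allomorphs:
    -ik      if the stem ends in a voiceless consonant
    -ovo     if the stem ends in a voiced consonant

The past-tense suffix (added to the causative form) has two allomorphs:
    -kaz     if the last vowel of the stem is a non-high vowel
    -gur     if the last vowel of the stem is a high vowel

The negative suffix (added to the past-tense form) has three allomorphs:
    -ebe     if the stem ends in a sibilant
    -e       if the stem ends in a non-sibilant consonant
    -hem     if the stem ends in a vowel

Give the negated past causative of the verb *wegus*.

The final consonant of *wegus* is /s/, which is voiceless, so the causative suffix is -ik, giving *wegusik*.
Since the last vowel of the causative form *wegusik* is /i/ (a high vowel), it takes -gur, giving *wegusikgur*.
Since the final sound of the past-tense form *wegusikgur* is /r/ (a non-sibilant consonant), it takes -e, giving *wegusikgure*.

wegusikgure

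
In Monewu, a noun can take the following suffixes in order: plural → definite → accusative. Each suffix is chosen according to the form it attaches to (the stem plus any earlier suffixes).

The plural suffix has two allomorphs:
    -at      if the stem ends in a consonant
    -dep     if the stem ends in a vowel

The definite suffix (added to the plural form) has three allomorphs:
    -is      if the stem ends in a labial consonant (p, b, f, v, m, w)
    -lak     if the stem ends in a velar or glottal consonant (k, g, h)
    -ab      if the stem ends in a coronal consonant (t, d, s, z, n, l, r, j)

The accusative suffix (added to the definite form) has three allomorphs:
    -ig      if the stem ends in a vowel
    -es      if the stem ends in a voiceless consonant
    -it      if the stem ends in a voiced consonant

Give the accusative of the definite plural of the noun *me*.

medepises

Since the final sound of *me* is /e/ (a vowel), it takes -dep, giving *medep*.
The plural form *medep* — final consonant /p/ (labial) → -is → *medepis*.
The final sound of the definite form *medepis* is /s/, which is a voiceless consonant, so the accusative suffix is -es, giving *medepises*.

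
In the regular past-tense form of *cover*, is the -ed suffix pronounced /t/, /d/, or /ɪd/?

/d/

The stem *cover* ends in a voiced sound other than /d/.
The -ed suffix is realized as /ɪd/ after /t, d/; as /t/ after other voiceless consonants; and as /d/ after other voiced sounds.
So -ed on *cover* is pronounced /d/.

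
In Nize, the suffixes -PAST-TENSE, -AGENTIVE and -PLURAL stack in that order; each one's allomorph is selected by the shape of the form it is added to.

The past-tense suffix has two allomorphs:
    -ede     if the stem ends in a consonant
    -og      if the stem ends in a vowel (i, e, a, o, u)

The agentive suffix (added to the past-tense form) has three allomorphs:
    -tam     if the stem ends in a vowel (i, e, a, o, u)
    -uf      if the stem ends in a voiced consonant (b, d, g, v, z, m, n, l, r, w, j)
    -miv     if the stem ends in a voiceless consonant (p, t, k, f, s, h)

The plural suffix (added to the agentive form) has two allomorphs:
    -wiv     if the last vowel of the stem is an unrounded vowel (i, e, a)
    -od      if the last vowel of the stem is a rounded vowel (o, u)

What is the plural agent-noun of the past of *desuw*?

The final sound of *desuw* is /w/, which is a consonant, so the past-tense suffix is -ede, giving *desuwede*.
The final sound of the past-tense form *desuwede* is /e/, which is a vowel, so the agentive suffix is -tam, giving *desuwedetam*.
Since the last vowel of the agentive form *desuwedetam* is /a/ (an unrounded vowel), it takes -wiv, giving *desuwedetamwiv*.

desuwedetamwiv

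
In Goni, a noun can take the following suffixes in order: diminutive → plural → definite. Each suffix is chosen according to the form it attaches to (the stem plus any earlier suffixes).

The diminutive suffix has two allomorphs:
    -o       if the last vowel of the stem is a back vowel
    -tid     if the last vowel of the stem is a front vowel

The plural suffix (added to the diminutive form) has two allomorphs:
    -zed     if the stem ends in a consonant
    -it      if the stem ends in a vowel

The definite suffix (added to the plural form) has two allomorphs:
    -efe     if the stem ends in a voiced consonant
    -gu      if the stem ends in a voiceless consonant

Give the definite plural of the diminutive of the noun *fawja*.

The last vowel of *fawja* is /a/, which is a back vowel, so the diminutive suffix is -o, giving *fawjao*.
The diminutive form *fawjao* — final sound /o/ (a vowel) → -it → *fawjaoit*.
The final consonant of the plural form *fawjaoit* is /t/, which is voiceless, so the definite suffix is -gu, giving *fawjaoitgu*.

fawjaoitgu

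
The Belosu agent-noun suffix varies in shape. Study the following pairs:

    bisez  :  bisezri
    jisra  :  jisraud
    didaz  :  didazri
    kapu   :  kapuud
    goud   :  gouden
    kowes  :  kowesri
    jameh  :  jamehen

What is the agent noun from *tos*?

tosri

The suffix is conditioned by the final sound: -ri when the stem ends in a sibilant (*bisez*, *didaz*, *kowes*); -en when the stem ends in a non-sibilant consonant (*goud*, *jameh*); -ud when the stem ends in a vowel (*jisra*, *kapu*).
*tos*: final sound = /s/, a sibilant → -ri → *tosri*.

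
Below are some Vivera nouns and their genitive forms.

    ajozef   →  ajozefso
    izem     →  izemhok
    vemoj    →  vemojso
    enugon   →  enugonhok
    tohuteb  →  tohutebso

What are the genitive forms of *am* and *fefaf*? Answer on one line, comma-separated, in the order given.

The pattern is nasality of the final consonant: -hok when the stem ends in a nasal (*izem*, *enugon*); -so when the stem ends in a non-nasal consonant (*ajozef*, *vemoj*, *tohuteb*).
The final consonant of *am* is /m/, which is a nasal, so the suffix is -hok, giving *amhok*.
*fefaf*: final consonant = /f/, non-nasal → -so → *fefafso*.

amhok, fefafso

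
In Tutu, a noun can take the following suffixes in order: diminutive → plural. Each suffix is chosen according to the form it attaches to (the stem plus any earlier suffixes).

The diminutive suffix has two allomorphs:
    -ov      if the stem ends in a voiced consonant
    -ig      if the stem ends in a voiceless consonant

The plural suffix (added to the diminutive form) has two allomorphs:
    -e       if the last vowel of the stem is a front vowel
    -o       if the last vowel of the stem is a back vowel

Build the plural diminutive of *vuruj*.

vurujovo

*vuruj* — final consonant /j/ (voiced) → -ov → *vurujov*.
The last vowel of the diminutive form *vurujov* is /o/, which is a back vowel, so the plural suffix is -o, giving *vurujovo*.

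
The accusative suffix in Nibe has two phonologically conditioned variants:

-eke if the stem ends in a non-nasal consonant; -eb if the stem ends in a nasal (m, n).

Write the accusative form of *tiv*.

tiveke

*tiv*: final consonant = /v/, non-nasal → -eke → *tiveke*.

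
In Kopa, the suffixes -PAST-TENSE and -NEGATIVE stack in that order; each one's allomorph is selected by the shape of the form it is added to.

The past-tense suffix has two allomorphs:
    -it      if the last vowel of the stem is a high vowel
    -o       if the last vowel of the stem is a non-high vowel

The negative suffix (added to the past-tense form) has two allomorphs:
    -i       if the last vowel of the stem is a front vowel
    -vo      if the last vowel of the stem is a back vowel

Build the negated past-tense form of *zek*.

*zek*: last vowel = /e/, a non-high vowel → -o → *zeko*.
The past-tense form *zeko* — last vowel /o/ (a back vowel) → -vo → *zekovo*.

zekovo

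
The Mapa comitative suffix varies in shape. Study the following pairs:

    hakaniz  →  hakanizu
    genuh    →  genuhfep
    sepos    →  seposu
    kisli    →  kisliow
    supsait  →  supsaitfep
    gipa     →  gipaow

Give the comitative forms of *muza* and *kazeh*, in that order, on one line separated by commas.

muzaow, kazehfep

The suffix is conditioned by the final sound: -u when the stem ends in a sibilant (*hakaniz*, *sepos*); -fep when the stem ends in a non-sibilant consonant (*genuh*, *supsait*); -ow when the stem ends in a vowel (*kisli*, *gipa*).
*muza*: final sound = /a/, a vowel → -ow → *muzaow*.
*kazeh* — final sound /h/ (a non-sibilant consonant) → -fep → *kazehfep*.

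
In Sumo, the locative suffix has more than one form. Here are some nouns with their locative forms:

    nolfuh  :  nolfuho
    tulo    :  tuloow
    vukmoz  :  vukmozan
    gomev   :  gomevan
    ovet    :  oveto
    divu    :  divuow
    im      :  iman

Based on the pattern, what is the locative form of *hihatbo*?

hihatboow

The pattern is voicing of the final sound: -o when the stem ends in a voiceless consonant (*nolfuh*, *ovet*); -an when the stem ends in a voiced consonant (*vukmoz*, *gomev*, *im*); -ow when the stem ends in a vowel (*tulo*, *divu*).
*hihatbo* — final sound /o/ (a vowel) → -ow → *hihatboow*.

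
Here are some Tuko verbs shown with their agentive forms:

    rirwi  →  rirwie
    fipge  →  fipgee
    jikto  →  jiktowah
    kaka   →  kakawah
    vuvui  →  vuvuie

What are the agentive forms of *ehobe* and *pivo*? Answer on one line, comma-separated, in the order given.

ehobee, pivowah

Looking at the last vowel of each stem: -e when the last vowel of the stem is a front vowel (*rirwi*, *fipge*, *vuvui*); -wah when the last vowel of the stem is a back vowel (*jikto*, *kaka*).
The last vowel of *ehobe* is /e/, which is a front vowel, so the suffix is -e, giving *ehobee*.
Since the last vowel of *pivo* is /o/ (a back vowel), it takes -wah, giving *pivowah*.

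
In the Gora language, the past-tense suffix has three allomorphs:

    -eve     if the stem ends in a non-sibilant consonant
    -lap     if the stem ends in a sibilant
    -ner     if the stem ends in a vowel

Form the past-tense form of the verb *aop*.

aopeve

*aop*: final sound = /p/, a non-sibilant consonant → -eve → *aopeve*.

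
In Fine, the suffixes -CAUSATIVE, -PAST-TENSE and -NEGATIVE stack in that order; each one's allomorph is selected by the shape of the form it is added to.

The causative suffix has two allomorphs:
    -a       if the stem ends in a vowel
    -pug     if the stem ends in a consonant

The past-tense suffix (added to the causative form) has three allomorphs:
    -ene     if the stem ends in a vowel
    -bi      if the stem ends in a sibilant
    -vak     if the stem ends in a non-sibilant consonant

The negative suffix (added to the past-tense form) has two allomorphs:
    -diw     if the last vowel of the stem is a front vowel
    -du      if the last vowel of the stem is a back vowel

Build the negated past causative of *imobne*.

Since the final sound of *imobne* is /e/ (a vowel), it takes -a, giving *imobnea*.
Since the final sound of the causative form *imobnea* is /a/ (a vowel), it takes -ene, giving *imobneaene*.
Since the last vowel of the past-tense form *imobneaene* is /e/ (a front vowel), it takes -diw, giving *imobneaenediw*.

imobneaenediw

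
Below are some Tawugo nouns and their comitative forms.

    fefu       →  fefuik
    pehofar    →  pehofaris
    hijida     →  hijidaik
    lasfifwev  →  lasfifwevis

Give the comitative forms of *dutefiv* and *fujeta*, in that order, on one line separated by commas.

dutefivis, fujetaik

The alternation tracks the final sound of the stem — -is when the stem ends in a consonant (*pehofar*, *lasfifwev*); -ik when the stem ends in a vowel (*fefu*, *hijida*).
Since the final sound of *dutefiv* is /v/ (a consonant), it takes -is, giving *dutefivis*.
*fujeta* — final sound /a/ (a vowel) → -ik → *fujetaik*.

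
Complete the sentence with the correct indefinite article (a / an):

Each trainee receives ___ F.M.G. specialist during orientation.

The indefinite article is chosen by the initial *sound* of the following word, not its spelling.
The initialism *F.M.G.* is read letter by letter; the first letter, F, is pronounced /ɛf/, which begins with a vowel sound.
So the article is *an*: Each trainee receives an F.M.G. specialist during orientation.

an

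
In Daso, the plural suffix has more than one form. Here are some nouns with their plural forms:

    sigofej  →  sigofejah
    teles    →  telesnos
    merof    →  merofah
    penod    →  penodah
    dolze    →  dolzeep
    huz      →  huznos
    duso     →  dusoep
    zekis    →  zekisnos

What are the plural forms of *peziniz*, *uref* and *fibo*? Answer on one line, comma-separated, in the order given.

The pattern is sibilance of the final sound: -nos when the stem ends in a sibilant (*teles*, *huz*, *zekis*); -ah when the stem ends in a non-sibilant consonant (*sigofej*, *merof*, *penod*); -ep when the stem ends in a vowel (*dolze*, *duso*).
*peziniz*: final sound = /z/, a sibilant → -nos → *peziniznos*.
*uref*: final sound = /f/, a non-sibilant consonant → -ah → *urefah*.
*fibo*: final sound = /o/, a vowel → -ep → *fiboep*.

peziniznos, urefah, fiboep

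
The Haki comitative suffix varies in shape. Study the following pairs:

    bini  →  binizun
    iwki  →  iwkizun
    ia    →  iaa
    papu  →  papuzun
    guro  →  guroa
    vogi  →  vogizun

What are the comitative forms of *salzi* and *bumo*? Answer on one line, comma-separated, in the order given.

The suffix is conditioned by the last vowel: -zun when the last vowel of the stem is a high vowel (*bini*, *iwki*, *papu*, *vogi*); -a when the last vowel of the stem is a non-high vowel (*ia*, *guro*).
*salzi*: last vowel = /i/, a high vowel → -zun → *salzizun*.
*bumo* — last vowel /o/ (a non-high vowel) → -a → *bumoa*.

salzizun, bumoa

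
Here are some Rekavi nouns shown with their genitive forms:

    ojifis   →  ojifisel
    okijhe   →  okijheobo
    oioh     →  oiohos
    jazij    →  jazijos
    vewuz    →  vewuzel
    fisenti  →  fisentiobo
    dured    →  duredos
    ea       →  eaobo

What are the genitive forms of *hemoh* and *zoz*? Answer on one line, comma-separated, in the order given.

hemohos, zozel

The alternation tracks the final sound of the stem — -el when the stem ends in a sibilant (*ojifis*, *vewuz*); -os when the stem ends in a non-sibilant consonant (*oioh*, *jazij*, *dured*); -obo when the stem ends in a vowel (*okijhe*, *fisenti*, *ea*).
*hemoh*: final sound = /h/, a non-sibilant consonant → -os → *hemohos*.
*zoz*: final sound = /z/, a sibilant → -el → *zozel*.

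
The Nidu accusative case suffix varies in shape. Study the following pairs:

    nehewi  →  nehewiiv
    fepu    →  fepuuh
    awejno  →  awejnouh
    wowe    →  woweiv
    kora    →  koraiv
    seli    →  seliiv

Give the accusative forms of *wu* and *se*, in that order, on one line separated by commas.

wuuh, seiv

The suffix is conditioned by the last vowel: -uh when the last vowel of the stem is a rounded vowel (*fepu*, *awejno*); -iv when the last vowel of the stem is an unrounded vowel (*nehewi*, *wowe*, *kora*, *seli*).
The last vowel of *wu* is /u/, which is a rounded vowel, so the suffix is -uh, giving *wuuh*.
Since the last vowel of *se* is /e/ (an unrounded vowel), it takes -iv, giving *seiv*.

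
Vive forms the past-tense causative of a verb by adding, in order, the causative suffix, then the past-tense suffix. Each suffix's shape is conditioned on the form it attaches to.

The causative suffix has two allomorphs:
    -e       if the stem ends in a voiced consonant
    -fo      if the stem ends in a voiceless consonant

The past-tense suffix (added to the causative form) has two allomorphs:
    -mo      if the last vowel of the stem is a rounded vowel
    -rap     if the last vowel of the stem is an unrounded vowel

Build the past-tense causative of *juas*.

Since the final consonant of *juas* is /s/ (voiceless), it takes -fo, giving *juasfo*.
The causative form *juasfo* — last vowel /o/ (a rounded vowel) → -mo → *juasfomo*.

juasfomo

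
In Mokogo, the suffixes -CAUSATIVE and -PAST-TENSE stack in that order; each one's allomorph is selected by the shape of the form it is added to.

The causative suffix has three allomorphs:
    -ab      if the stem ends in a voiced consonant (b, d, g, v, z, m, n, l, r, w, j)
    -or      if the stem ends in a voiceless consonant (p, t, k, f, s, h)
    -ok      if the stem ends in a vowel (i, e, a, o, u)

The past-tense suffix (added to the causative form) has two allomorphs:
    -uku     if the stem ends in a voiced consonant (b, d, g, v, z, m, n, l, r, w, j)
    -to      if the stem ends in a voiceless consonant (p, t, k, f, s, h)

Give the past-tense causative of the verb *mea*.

The final sound of *mea* is /a/, which is a vowel, so the causative suffix is -ok, giving *meaok*.
Since the final consonant of the causative form *meaok* is /k/ (voiceless), it takes -to, giving *meaokto*.

meaokto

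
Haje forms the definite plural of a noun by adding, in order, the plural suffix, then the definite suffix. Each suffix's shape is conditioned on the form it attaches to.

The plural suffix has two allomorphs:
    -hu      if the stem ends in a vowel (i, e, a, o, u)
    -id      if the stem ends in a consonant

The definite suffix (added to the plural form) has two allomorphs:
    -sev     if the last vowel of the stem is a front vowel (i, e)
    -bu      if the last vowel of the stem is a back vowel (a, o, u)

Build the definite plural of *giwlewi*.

The final sound of *giwlewi* is /i/, which is a vowel, so the plural suffix is -hu, giving *giwlewihu*.
Since the last vowel of the plural form *giwlewihu* is /u/ (a back vowel), it takes -bu, giving *giwlewihubu*.

giwlewihubu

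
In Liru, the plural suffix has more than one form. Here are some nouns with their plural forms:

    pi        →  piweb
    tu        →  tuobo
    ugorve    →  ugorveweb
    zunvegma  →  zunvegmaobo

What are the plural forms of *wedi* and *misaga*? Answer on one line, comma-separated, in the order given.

The alternation tracks the last vowel of the stem — -web when the last vowel of the stem is a front vowel (*pi*, *ugorve*); -obo when the last vowel of the stem is a back vowel (*tu*, *zunvegma*).
*wedi*: last vowel = /i/, a front vowel → -web → *wediweb*.
The last vowel of *misaga* is /a/, which is a back vowel, so the suffix is -obo, giving *misagaobo*.

wediweb, misagaobo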